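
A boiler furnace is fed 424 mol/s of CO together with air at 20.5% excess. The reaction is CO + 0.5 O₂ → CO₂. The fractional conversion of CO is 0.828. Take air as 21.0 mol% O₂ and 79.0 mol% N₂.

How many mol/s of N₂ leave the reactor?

Stoichiometric O₂ = 0.5 × 424 = 212 mol/s; O₂ fed = 212 × 1.205 = 255.5 mol/s.
N₂ fed = 255.5 × 79/21 = 961 mol/s.
Fuel reacted = 0.828 × 424 → ξ = 351.1 mol/s.
Outlet (n = n₀ + ν ξ):
  CO: 424 − 1(351.1) = 72.93
  O₂: 255.5 − 0.5(351.1) = 79.92
  N₂: 961 (inert)
  CO₂: 0 + 1(351.1) = 351.1

961 mol/s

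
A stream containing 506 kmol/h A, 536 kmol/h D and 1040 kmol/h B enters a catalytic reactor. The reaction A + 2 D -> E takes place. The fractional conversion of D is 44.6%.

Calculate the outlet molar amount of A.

D reacted = 0.446 × 536 = 239.1 kmol/h; ν_D = −2, so ξ = 239.1/2 = 119.5 kmol/h.
Outlet amounts (n = n₀ + ν ξ):
  A: 506 − 1(119.5) = 386.5
  D: 536 − 2(119.5) = 296.9
  E: 0 + 1(119.5) = 119.5
  B: 1040 (inert)

386 kmol/h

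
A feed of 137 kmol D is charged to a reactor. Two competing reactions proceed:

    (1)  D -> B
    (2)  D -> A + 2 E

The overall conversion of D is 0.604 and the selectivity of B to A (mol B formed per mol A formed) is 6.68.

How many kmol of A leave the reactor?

Conversion of D: D consumed = 0.604 × 137 = 82.75 kmol = 1ξ₁ + 1ξ₂.
Selectivity: 1ξ₁ / (1ξ₂) = 6.68 → ξ₁ = 6.68 ξ₂.
Substitute: (1·6.68 + 1) ξ₂ = 82.75 → ξ₂ = 10.77 kmol, ξ₁ = 71.97 kmol.
Outlet amounts (n = n₀ + Σ ν·ξ):
  D: 137 − 1(71.97) − 1(10.77) = 54.25
  B: 0 + 1(71.97) = 71.97
  A: 0 + 1(10.77) = 10.77
  E: 0 + 2(10.77) = 21.55

10.8 kmol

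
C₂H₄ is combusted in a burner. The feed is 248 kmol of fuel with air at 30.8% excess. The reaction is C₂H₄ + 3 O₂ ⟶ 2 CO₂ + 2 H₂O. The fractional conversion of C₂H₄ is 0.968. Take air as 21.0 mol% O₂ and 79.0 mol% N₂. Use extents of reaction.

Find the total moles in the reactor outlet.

4880 kmol

Stoichiometric O₂ = 3 × 248 = 744 kmol; O₂ fed = 744 × 1.308 = 973.2 kmol.
N₂ fed = 973.2 × 79/21 = 3661 kmol.
Fuel reacted = 0.968 × 248 → ξ = 240.1 kmol.
Outlet (n = n₀ + ν ξ):
  C₂H₄: 248 − 1(240.1) = 7.936
  O₂: 973.2 − 3(240.1) = 253
  N₂: 3661 (inert)
  CO₂: 0 + 2(240.1) = 480.1
  H₂O: 0 + 2(240.1) = 480.1
Total out = 7.936 + 253 + 3661 + 480.1 + 480.1 = 4882 kmol.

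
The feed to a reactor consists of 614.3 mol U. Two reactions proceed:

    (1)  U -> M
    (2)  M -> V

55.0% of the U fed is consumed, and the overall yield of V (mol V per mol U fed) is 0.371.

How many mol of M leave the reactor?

110 mol

Conversion of U: U consumed = 1ξ₁ = 0.55 × 614.3 → ξ₁ = 337.9 mol.
Yield of V: 1ξ₂ / 614.3 = 0.371 → ξ₂ = 227.9 mol.
Outlet amounts (n = n₀ + Σ ν·ξ):
  U: 614.3 − 1(337.9) = 276.4
  M: 0 + 1(337.9) − 1(227.9) = 110
  V: 0 + 1(227.9) = 227.9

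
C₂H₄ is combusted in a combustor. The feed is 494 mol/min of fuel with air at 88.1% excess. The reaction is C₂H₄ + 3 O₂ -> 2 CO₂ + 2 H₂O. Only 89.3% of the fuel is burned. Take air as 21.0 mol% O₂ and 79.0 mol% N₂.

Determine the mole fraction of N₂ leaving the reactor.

Stoichiometric O₂ = 3 × 494 = 1482 mol/min; O₂ fed = 1482 × 1.881 = 2788 mol/min.
N₂ fed = 2788 × 79/21 = 10490 mol/min.
Fuel reacted = 0.893 × 494 → ξ = 441.1 mol/min.
Outlet (n = n₀ + ν ξ):
  C₂H₄: 494 − 1(441.1) = 52.86
  O₂: 2788 − 3(441.1) = 1464
  N₂: 10490 (inert)
  CO₂: 0 + 2(441.1) = 882.3
  H₂O: 0 + 2(441.1) = 882.3
Total out = 13770 mol/min; y_N₂ = 10490 / 13770 = 0.7617.

0.762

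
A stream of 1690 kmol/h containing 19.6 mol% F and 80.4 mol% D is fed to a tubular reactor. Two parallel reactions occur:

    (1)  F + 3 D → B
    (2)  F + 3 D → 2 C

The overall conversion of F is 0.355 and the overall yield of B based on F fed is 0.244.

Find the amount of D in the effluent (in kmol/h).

1010 kmol/h

Yield of B: 1ξ₁ / 331.2 = 0.244 → ξ₁ = 80.82 kmol/h.
Conversion of F: 1ξ₁ + 1ξ₂ = 0.355 × 331.2 = 117.6 → ξ₂ = 36.77 kmol/h.
Outlet amounts (n = n₀ + Σ ν·ξ):
  F: 331.2 − 1(80.82) − 1(36.77) = 213.6
  D: 1359 − 3(80.82) − 3(36.77) = 1006
  B: 0 + 1(80.82) = 80.82
  C: 0 + 2(36.77) = 73.54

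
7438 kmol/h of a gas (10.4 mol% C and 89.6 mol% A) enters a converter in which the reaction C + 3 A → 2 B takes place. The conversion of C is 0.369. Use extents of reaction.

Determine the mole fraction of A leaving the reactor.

0.846

C reacted = 0.369 × 773.6 = 285.4 kmol/h; ν_C = −1, so ξ = 285.4/1 = 285.4 kmol/h.
Outlet amounts (n = n₀ + ν ξ):
  C: 773.6 − 1(285.4) = 488.1
  A: 6664 − 3(285.4) = 5808
  B: 0 + 2(285.4) = 570.9
Total out = 6867 kmol/h; y_A = 5808 / 6867 = 0.8458.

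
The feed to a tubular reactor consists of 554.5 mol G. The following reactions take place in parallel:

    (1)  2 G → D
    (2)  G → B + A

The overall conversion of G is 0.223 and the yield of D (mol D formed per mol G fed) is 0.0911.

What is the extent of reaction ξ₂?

ξ₂ = 22.6 mol

Yield of D: 1ξ₁ / 554.5 = 0.0911 → ξ₁ = 50.51 mol.
Conversion of G: 2ξ₁ + 1ξ₂ = 0.223 × 554.5 = 123.7 → ξ₂ = 22.62 mol.
Outlet amounts (n = n₀ + Σ ν·ξ):
  G: 554.5 − 2(50.51) − 1(22.62) = 430.8
  D: 0 + 1(50.51) = 50.51
  B: 0 + 1(22.62) = 22.62
  A: 0 + 1(22.62) = 22.62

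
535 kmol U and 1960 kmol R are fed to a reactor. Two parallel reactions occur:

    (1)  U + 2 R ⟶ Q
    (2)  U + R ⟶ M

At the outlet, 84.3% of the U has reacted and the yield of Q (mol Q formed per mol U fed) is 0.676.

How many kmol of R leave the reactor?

1150 kmol

Yield of Q: 1ξ₁ / 535 = 0.676 → ξ₁ = 361.7 kmol.
Conversion of U: 1ξ₁ + 1ξ₂ = 0.843 × 535 = 451 → ξ₂ = 89.34 kmol.
Outlet amounts (n = n₀ + Σ ν·ξ):
  U: 535 − 1(361.7) − 1(89.34) = 84
  R: 1960 − 2(361.7) − 1(89.34) = 1147
  Q: 0 + 1(361.7) = 361.7
  M: 0 + 1(89.34) = 89.34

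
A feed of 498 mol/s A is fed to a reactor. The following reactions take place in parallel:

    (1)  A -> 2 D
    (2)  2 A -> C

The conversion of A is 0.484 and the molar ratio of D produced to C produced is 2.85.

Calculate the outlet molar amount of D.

201 mol/s

Conversion of A: A consumed = 0.484 × 498 = 241 mol/s = 1ξ₁ + 2ξ₂.
Selectivity: 2ξ₁ / (1ξ₂) = 2.85 → ξ₁ = 1.425 ξ₂.
Substitute: (1·1.425 + 2) ξ₂ = 241 → ξ₂ = 70.37 mol/s, ξ₁ = 100.3 mol/s.
Outlet amounts (n = n₀ + Σ ν·ξ):
  A: 498 − 1(100.3) − 2(70.37) = 257
  D: 0 + 2(100.3) = 200.6
  C: 0 + 1(70.37) = 70.37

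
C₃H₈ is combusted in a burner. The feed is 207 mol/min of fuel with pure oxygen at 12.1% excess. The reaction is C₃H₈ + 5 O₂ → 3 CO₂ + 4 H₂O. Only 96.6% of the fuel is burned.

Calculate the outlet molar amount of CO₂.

600 mol/min

Stoichiometric O₂ = 5 × 207 = 1035 mol/min; O₂ fed = 1035 × 1.121 = 1160 mol/min.
Fuel reacted = 0.966 × 207 → ξ = 200 mol/min.
Outlet (n = n₀ + ν ξ):
  C₃H₈: 207 − 1(200) = 7.038
  O₂: 1160 − 5(200) = 160.4
  CO₂: 0 + 3(200) = 599.9
  H₂O: 0 + 4(200) = 799.8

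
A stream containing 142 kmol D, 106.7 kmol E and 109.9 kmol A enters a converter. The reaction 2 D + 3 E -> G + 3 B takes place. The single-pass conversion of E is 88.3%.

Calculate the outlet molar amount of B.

E reacted = 0.883 × 106.7 = 94.22 kmol; ν_E = −3, so ξ = 94.22/3 = 31.41 kmol.
Outlet amounts (n = n₀ + ν ξ):
  D: 142 − 2(31.41) = 79.19
  E: 106.7 − 3(31.41) = 12.48
  G: 0 + 1(31.41) = 31.41
  B: 0 + 3(31.41) = 94.22
  A: 109.9 (inert)

94.2 kmol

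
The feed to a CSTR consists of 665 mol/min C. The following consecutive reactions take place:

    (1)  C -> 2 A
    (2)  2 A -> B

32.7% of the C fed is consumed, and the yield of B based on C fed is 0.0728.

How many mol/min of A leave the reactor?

338 mol/min

Conversion of C: C consumed = 1ξ₁ = 0.327 × 665 → ξ₁ = 217.5 mol/min.
Yield of B: 1ξ₂ / 665 = 0.0728 → ξ₂ = 48.41 mol/min.
Outlet amounts (n = n₀ + Σ ν·ξ):
  C: 665 − 1(217.5) = 447.5
  A: 0 + 2(217.5) − 2(48.41) = 338.1
  B: 0 + 1(48.41) = 48.41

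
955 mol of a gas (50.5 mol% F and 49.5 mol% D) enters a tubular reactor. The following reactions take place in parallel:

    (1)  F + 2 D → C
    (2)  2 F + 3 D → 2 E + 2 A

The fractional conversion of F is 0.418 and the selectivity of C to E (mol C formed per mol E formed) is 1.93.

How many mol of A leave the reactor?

Conversion of F: F consumed = 0.418 × 482.3 = 201.6 mol = 1ξ₁ + 2ξ₂.
Selectivity: 1ξ₁ / (2ξ₂) = 1.93 → ξ₁ = 3.86 ξ₂.
Substitute: (1·3.86 + 2) ξ₂ = 201.6 → ξ₂ = 34.4 mol, ξ₁ = 132.8 mol.
Outlet amounts (n = n₀ + Σ ν·ξ):
  F: 482.3 − 1(132.8) − 2(34.4) = 280.7
  D: 472.7 − 2(132.8) − 3(34.4) = 103.9
  C: 0 + 1(132.8) = 132.8
  E: 0 + 2(34.4) = 68.8
  A: 0 + 2(34.4) = 68.8

68.8 mol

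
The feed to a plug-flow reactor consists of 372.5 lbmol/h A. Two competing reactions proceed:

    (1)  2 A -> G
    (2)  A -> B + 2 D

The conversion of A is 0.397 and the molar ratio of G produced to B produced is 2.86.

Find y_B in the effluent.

0.0622

Conversion of A: A consumed = 0.397 × 372.5 = 147.9 lbmol/h = 2ξ₁ + 1ξ₂.
Selectivity: 1ξ₁ / (1ξ₂) = 2.86 → ξ₁ = 2.86 ξ₂.
Substitute: (2·2.86 + 1) ξ₂ = 147.9 → ξ₂ = 22.01 lbmol/h, ξ₁ = 62.94 lbmol/h.
Outlet amounts (n = n₀ + Σ ν·ξ):
  A: 372.5 − 2(62.94) − 1(22.01) = 224.6
  G: 0 + 1(62.94) = 62.94
  B: 0 + 1(22.01) = 22.01
  D: 0 + 2(22.01) = 44.01
Total out = 353.6 lbmol/h; y_B = 22.01 / 353.6 = 0.06224.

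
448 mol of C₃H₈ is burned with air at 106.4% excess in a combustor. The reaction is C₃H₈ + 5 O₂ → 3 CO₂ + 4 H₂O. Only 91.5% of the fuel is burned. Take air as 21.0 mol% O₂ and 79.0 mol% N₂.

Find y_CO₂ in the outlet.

Stoichiometric O₂ = 5 × 448 = 2240 mol; O₂ fed = 2240 × 2.064 = 4623 mol.
N₂ fed = 4623 × 79/21 = 17390 mol.
Fuel reacted = 0.915 × 448 → ξ = 409.9 mol.
Outlet (n = n₀ + ν ξ):
  C₃H₈: 448 − 1(409.9) = 38.08
  O₂: 4623 − 5(409.9) = 2574
  N₂: 17390 (inert)
  CO₂: 0 + 3(409.9) = 1230
  H₂O: 0 + 4(409.9) = 1640
Total out = 22870 mol; y_CO₂ = 1230 / 22870 = 0.05376.

0.0538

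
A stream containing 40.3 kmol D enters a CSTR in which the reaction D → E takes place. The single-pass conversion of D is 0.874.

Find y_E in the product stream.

D reacted = 0.874 × 40.3 = 35.22 kmol; ν_D = −1, so ξ = 35.22/1 = 35.22 kmol.
Outlet amounts (n = n₀ + ν ξ):
  D: 40.3 − 1(35.22) = 5.078
  E: 0 + 1(35.22) = 35.22
Total out = 40.3 kmol; y_E = 35.22 / 40.3 = 0.874.

0.874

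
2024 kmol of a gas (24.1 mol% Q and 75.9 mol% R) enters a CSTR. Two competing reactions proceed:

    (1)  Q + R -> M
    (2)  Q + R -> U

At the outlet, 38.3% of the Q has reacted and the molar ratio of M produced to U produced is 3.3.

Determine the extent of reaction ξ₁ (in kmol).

Conversion of Q: Q consumed = 0.383 × 487.8 = 186.8 kmol = 1ξ₁ + 1ξ₂.
Selectivity: 1ξ₁ / (1ξ₂) = 3.3 → ξ₁ = 3.3 ξ₂.
Substitute: (1·3.3 + 1) ξ₂ = 186.8 → ξ₂ = 43.45 kmol, ξ₁ = 143.4 kmol.
Outlet amounts (n = n₀ + Σ ν·ξ):
  Q: 487.8 − 1(143.4) − 1(43.45) = 301
  R: 1536 − 1(143.4) − 1(43.45) = 1349
  M: 0 + 1(143.4) = 143.4
  U: 0 + 1(43.45) = 43.45

ξ₁ = 143 kmol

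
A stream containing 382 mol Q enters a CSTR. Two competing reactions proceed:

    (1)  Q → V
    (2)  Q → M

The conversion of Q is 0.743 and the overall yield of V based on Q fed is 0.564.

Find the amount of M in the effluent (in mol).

Yield of V: 1ξ₁ / 382 = 0.564 → ξ₁ = 215.4 mol.
Conversion of Q: 1ξ₁ + 1ξ₂ = 0.743 × 382 = 283.8 → ξ₂ = 68.38 mol.
Outlet amounts (n = n₀ + Σ ν·ξ):
  Q: 382 − 1(215.4) − 1(68.38) = 98.17
  V: 0 + 1(215.4) = 215.4
  M: 0 + 1(68.38) = 68.38

68.4 mol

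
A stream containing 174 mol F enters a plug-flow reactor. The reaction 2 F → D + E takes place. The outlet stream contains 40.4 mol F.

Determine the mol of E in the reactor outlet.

For F: n = n₀ − 2ξ → 40.4 = 174 − 2ξ, giving ξ = 66.8 mol.
Outlet amounts (n = n₀ + ν ξ):
  F: 174 − 2(66.8) = 40.4
  D: 0 + 1(66.8) = 66.8
  E: 0 + 1(66.8) = 66.8

66.8 mol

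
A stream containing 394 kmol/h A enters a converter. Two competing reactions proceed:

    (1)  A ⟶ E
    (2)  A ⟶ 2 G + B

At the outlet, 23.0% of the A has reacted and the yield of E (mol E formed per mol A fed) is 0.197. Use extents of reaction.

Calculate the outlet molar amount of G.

Yield of E: 1ξ₁ / 394 = 0.197 → ξ₁ = 77.62 kmol/h.
Conversion of A: 1ξ₁ + 1ξ₂ = 0.23 × 394 = 90.62 → ξ₂ = 13 kmol/h.
Outlet amounts (n = n₀ + Σ ν·ξ):
  A: 394 − 1(77.62) − 1(13) = 303.4
  E: 0 + 1(77.62) = 77.62
  G: 0 + 2(13) = 26
  B: 0 + 1(13) = 13

26 kmol/h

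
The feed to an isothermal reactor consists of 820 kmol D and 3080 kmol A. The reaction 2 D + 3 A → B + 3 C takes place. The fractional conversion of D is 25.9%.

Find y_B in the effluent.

0.028

D reacted = 0.259 × 820 = 212.4 kmol; ν_D = −2, so ξ = 212.4/2 = 106.2 kmol.
Outlet amounts (n = n₀ + ν ξ):
  D: 820 − 2(106.2) = 607.6
  A: 3080 − 3(106.2) = 2761
  B: 0 + 1(106.2) = 106.2
  C: 0 + 3(106.2) = 318.6
Total out = 3794 kmol; y_B = 106.2 / 3794 = 0.02799.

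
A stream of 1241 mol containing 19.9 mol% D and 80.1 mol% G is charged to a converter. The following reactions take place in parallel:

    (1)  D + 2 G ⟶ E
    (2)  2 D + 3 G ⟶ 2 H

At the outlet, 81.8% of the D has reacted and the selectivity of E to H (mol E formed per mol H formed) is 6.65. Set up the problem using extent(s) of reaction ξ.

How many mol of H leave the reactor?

Conversion of D: D consumed = 0.818 × 247 = 202 mol = 1ξ₁ + 2ξ₂.
Selectivity: 1ξ₁ / (2ξ₂) = 6.65 → ξ₁ = 13.3 ξ₂.
Substitute: (1·13.3 + 2) ξ₂ = 202 → ξ₂ = 13.2 mol, ξ₁ = 175.6 mol.
Outlet amounts (n = n₀ + Σ ν·ξ):
  D: 247 − 1(175.6) − 2(13.2) = 44.95
  G: 994 − 2(175.6) − 3(13.2) = 603.2
  E: 0 + 1(175.6) = 175.6
  H: 0 + 2(13.2) = 26.41

26.4 mol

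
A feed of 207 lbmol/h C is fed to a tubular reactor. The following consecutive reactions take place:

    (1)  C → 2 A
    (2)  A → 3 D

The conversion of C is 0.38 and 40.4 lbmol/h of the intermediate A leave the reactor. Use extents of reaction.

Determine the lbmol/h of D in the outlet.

351 lbmol/h

Conversion of C: C consumed = 1ξ₁ = 0.38 × 207 → ξ₁ = 78.66 lbmol/h.
A balance: n_A = 0 + 2ξ₁ − 1ξ₂ = 40.4 → ξ₂ = (2·78.66 − 40.4)/1 = 116.9 lbmol/h.
Outlet amounts (n = n₀ + Σ ν·ξ):
  C: 207 − 1(78.66) = 128.3
  A: 0 + 2(78.66) − 1(116.9) = 40.4
  D: 0 + 3(116.9) = 350.8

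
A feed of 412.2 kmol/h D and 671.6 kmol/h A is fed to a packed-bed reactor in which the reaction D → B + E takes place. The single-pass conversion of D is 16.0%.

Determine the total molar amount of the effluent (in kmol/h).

D reacted = 0.16 × 412.2 = 65.95 kmol/h; ν_D = −1, so ξ = 65.95/1 = 65.95 kmol/h.
Outlet amounts (n = n₀ + ν ξ):
  D: 412.2 − 1(65.95) = 346.2
  B: 0 + 1(65.95) = 65.95
  E: 0 + 1(65.95) = 65.95
  A: 671.6 (inert)
Total out = 346.2 + 65.95 + 65.95 + 671.6 = 1150 kmol/h.

1150 kmol/h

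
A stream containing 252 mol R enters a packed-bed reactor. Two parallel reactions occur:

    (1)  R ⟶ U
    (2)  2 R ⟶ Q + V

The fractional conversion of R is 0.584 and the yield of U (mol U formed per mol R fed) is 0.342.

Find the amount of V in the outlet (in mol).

30.5 mol

Yield of U: 1ξ₁ / 252 = 0.342 → ξ₁ = 86.18 mol.
Conversion of R: 1ξ₁ + 2ξ₂ = 0.584 × 252 = 147.2 → ξ₂ = 30.49 mol.
Outlet amounts (n = n₀ + Σ ν·ξ):
  R: 252 − 1(86.18) − 2(30.49) = 104.8
  U: 0 + 1(86.18) = 86.18
  Q: 0 + 1(30.49) = 30.49
  V: 0 + 1(30.49) = 30.49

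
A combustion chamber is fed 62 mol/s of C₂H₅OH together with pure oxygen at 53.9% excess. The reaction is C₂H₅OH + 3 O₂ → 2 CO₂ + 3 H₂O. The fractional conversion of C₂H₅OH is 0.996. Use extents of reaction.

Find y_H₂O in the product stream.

0.452

Stoichiometric O₂ = 3 × 62 = 186 mol/s; O₂ fed = 186 × 1.539 = 286.3 mol/s.
Fuel reacted = 0.996 × 62 → ξ = 61.75 mol/s.
Outlet (n = n₀ + ν ξ):
  C₂H₅OH: 62 − 1(61.75) = 0.248
  O₂: 286.3 − 3(61.75) = 101
  CO₂: 0 + 2(61.75) = 123.5
  H₂O: 0 + 3(61.75) = 185.3
Total out = 410 mol/s; y_H₂O = 185.3 / 410 = 0.4518.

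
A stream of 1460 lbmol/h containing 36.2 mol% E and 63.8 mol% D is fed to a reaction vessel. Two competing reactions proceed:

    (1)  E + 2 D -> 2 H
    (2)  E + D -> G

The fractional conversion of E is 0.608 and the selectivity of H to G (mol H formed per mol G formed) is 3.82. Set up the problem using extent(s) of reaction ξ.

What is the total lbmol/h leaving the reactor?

1140 lbmol/h

Conversion of E: E consumed = 0.608 × 528.5 = 321.3 lbmol/h = 1ξ₁ + 1ξ₂.
Selectivity: 2ξ₁ / (1ξ₂) = 3.82 → ξ₁ = 1.91 ξ₂.
Substitute: (1·1.91 + 1) ξ₂ = 321.3 → ξ₂ = 110.4 lbmol/h, ξ₁ = 210.9 lbmol/h.
Outlet amounts (n = n₀ + Σ ν·ξ):
  E: 528.5 − 1(210.9) − 1(110.4) = 207.2
  D: 931.5 − 2(210.9) − 1(110.4) = 399.2
  H: 0 + 2(210.9) = 421.8
  G: 0 + 1(110.4) = 110.4
Total out = 207.2 + 399.2 + 421.8 + 110.4 = 1139 lbmol/h.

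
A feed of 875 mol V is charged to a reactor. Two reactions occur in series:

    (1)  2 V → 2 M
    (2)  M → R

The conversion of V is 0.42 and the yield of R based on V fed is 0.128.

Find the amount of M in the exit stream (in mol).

256 mol

Conversion of V: V consumed = 2ξ₁ = 0.42 × 875 → ξ₁ = 183.8 mol.
Yield of R: 1ξ₂ / 875 = 0.128 → ξ₂ = 112 mol.
Outlet amounts (n = n₀ + Σ ν·ξ):
  V: 875 − 2(183.8) = 507.5
  M: 0 + 2(183.8) − 1(112) = 255.5
  R: 0 + 1(112) = 112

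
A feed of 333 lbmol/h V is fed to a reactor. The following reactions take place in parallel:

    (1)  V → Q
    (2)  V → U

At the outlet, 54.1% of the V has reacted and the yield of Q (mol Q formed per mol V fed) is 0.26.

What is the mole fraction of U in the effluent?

0.281

Yield of Q: 1ξ₁ / 333 = 0.26 → ξ₁ = 86.58 lbmol/h.
Conversion of V: 1ξ₁ + 1ξ₂ = 0.541 × 333 = 180.2 → ξ₂ = 93.57 lbmol/h.
Outlet amounts (n = n₀ + Σ ν·ξ):
  V: 333 − 1(86.58) − 1(93.57) = 152.8
  Q: 0 + 1(86.58) = 86.58
  U: 0 + 1(93.57) = 93.57
Total out = 333 lbmol/h; y_U = 93.57 / 333 = 0.281.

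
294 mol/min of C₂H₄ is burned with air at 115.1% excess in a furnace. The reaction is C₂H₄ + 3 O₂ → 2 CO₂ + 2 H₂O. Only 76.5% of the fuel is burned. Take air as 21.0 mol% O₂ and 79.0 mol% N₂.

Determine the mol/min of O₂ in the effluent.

1220 mol/min

Stoichiometric O₂ = 3 × 294 = 882 mol/min; O₂ fed = 882 × 2.151 = 1897 mol/min.
N₂ fed = 1897 × 79/21 = 7137 mol/min.
Fuel reacted = 0.765 × 294 → ξ = 224.9 mol/min.
Outlet (n = n₀ + ν ξ):
  C₂H₄: 294 − 1(224.9) = 69.09
  O₂: 1897 − 3(224.9) = 1222
  N₂: 7137 (inert)
  CO₂: 0 + 2(224.9) = 449.8
  H₂O: 0 + 2(224.9) = 449.8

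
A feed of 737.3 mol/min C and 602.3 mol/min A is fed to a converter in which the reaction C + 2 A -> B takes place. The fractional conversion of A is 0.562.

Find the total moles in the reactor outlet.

1000 mol/min

A reacted = 0.562 × 602.3 = 338.5 mol/min; ν_A = −2, so ξ = 338.5/2 = 169.2 mol/min.
Outlet amounts (n = n₀ + ν ξ):
  C: 737.3 − 1(169.2) = 568.1
  A: 602.3 − 2(169.2) = 263.8
  B: 0 + 1(169.2) = 169.2
Total out = 568.1 + 263.8 + 169.2 = 1001 mol/min.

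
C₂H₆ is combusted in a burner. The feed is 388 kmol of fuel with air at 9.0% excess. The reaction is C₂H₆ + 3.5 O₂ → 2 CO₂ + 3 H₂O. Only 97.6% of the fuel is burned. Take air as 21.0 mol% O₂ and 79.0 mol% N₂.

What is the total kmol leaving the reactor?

7630 kmol

Stoichiometric O₂ = 3.5 × 388 = 1358 kmol; O₂ fed = 1358 × 1.090 = 1480 kmol.
N₂ fed = 1480 × 79/21 = 5568 kmol.
Fuel reacted = 0.976 × 388 → ξ = 378.7 kmol.
Outlet (n = n₀ + ν ξ):
  C₂H₆: 388 − 1(378.7) = 9.312
  O₂: 1480 − 3.5(378.7) = 154.8
  N₂: 5568 (inert)
  CO₂: 0 + 2(378.7) = 757.4
  H₂O: 0 + 3(378.7) = 1136
Total out = 9.312 + 154.8 + 5568 + 757.4 + 1136 = 7626 kmol.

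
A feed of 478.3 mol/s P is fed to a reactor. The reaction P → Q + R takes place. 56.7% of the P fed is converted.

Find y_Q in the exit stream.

P reacted = 0.567 × 478.3 = 271.2 mol/s; ν_P = −1, so ξ = 271.2/1 = 271.2 mol/s.
Outlet amounts (n = n₀ + ν ξ):
  P: 478.3 − 1(271.2) = 207.1
  Q: 0 + 1(271.2) = 271.2
  R: 0 + 1(271.2) = 271.2
Total out = 749.5 mol/s; y_Q = 271.2 / 749.5 = 0.3618.

0.362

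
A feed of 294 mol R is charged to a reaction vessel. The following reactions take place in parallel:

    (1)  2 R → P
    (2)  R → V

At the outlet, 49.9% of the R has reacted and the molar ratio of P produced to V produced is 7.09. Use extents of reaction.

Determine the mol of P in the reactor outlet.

Conversion of R: R consumed = 0.499 × 294 = 146.7 mol = 2ξ₁ + 1ξ₂.
Selectivity: 1ξ₁ / (1ξ₂) = 7.09 → ξ₁ = 7.09 ξ₂.
Substitute: (2·7.09 + 1) ξ₂ = 146.7 → ξ₂ = 9.664 mol, ξ₁ = 68.52 mol.
Outlet amounts (n = n₀ + Σ ν·ξ):
  R: 294 − 2(68.52) − 1(9.664) = 147.3
  P: 0 + 1(68.52) = 68.52
  V: 0 + 1(9.664) = 9.664

68.5 mol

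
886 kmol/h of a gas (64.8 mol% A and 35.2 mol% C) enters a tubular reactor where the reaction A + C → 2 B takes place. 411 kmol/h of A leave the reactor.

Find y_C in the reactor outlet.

0.168

For A: n = n₀ − 1ξ → 411 = 574.1 − 1ξ, giving ξ = 163.1 kmol/h.
Outlet amounts (n = n₀ + ν ξ):
  A: 574.1 − 1(163.1) = 411
  C: 311.9 − 1(163.1) = 148.7
  B: 0 + 2(163.1) = 326.3
Total out = 886 kmol/h; y_C = 148.7 / 886 = 0.1679.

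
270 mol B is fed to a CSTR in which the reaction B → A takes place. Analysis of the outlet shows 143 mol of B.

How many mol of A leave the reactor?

For B: n = n₀ − 1ξ → 143 = 270 − 1ξ, giving ξ = 127 mol.
Outlet amounts (n = n₀ + ν ξ):
  B: 270 − 1(127) = 143
  A: 0 + 1(127) = 127

127 mol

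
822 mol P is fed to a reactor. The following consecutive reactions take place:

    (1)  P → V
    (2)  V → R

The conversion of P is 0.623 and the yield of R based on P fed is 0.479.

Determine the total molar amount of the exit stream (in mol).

Conversion of P: P consumed = 1ξ₁ = 0.623 × 822 → ξ₁ = 512.1 mol.
Yield of R: 1ξ₂ / 822 = 0.479 → ξ₂ = 393.7 mol.
Outlet amounts (n = n₀ + Σ ν·ξ):
  P: 822 − 1(512.1) = 309.9
  V: 0 + 1(512.1) − 1(393.7) = 118.4
  R: 0 + 1(393.7) = 393.7
Total out = 309.9 + 118.4 + 393.7 = 822 mol.

822 mol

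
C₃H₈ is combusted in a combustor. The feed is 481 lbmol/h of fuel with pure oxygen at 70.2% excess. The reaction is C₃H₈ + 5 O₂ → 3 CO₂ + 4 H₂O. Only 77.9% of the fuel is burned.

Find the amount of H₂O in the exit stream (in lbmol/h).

Stoichiometric O₂ = 5 × 481 = 2405 lbmol/h; O₂ fed = 2405 × 1.702 = 4093 lbmol/h.
Fuel reacted = 0.779 × 481 → ξ = 374.7 lbmol/h.
Outlet (n = n₀ + ν ξ):
  C₃H₈: 481 − 1(374.7) = 106.3
  O₂: 4093 − 5(374.7) = 2220
  CO₂: 0 + 3(374.7) = 1124
  H₂O: 0 + 4(374.7) = 1499

1500 lbmol/h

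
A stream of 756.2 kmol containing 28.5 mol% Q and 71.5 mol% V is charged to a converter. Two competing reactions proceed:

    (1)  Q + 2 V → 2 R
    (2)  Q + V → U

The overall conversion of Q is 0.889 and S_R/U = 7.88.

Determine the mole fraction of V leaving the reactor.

0.348

Conversion of Q: Q consumed = 0.889 × 215.5 = 191.6 kmol = 1ξ₁ + 1ξ₂.
Selectivity: 2ξ₁ / (1ξ₂) = 7.88 → ξ₁ = 3.94 ξ₂.
Substitute: (1·3.94 + 1) ξ₂ = 191.6 → ξ₂ = 38.78 kmol, ξ₁ = 152.8 kmol.
Outlet amounts (n = n₀ + Σ ν·ξ):
  Q: 215.5 − 1(152.8) − 1(38.78) = 23.92
  V: 540.7 − 2(152.8) − 1(38.78) = 196.3
  R: 0 + 2(152.8) = 305.6
  U: 0 + 1(38.78) = 38.78
Total out = 564.6 kmol; y_V = 196.3 / 564.6 = 0.3476.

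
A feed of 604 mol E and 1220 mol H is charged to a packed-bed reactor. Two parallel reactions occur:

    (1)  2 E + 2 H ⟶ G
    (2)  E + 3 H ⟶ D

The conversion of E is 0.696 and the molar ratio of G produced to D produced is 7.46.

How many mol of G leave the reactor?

Conversion of E: E consumed = 0.696 × 604 = 420.4 mol = 2ξ₁ + 1ξ₂.
Selectivity: 1ξ₁ / (1ξ₂) = 7.46 → ξ₁ = 7.46 ξ₂.
Substitute: (2·7.46 + 1) ξ₂ = 420.4 → ξ₂ = 26.41 mol, ξ₁ = 197 mol.
Outlet amounts (n = n₀ + Σ ν·ξ):
  E: 604 − 2(197) − 1(26.41) = 183.6
  H: 1220 − 2(197) − 3(26.41) = 746.8
  G: 0 + 1(197) = 197
  D: 0 + 1(26.41) = 26.41

197 mol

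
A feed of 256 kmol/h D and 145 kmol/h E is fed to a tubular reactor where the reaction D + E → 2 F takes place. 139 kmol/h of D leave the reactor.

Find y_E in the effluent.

0.0698

For D: n = n₀ − 1ξ → 139 = 256 − 1ξ, giving ξ = 117 kmol/h.
Outlet amounts (n = n₀ + ν ξ):
  D: 256 − 1(117) = 139
  E: 145 − 1(117) = 28
  F: 0 + 2(117) = 234
Total out = 401 kmol/h; y_E = 28 / 401 = 0.06983.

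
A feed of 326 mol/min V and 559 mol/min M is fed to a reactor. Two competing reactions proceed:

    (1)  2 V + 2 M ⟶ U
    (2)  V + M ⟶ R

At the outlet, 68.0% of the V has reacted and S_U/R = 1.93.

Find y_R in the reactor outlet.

Conversion of V: V consumed = 0.68 × 326 = 221.7 mol/min = 2ξ₁ + 1ξ₂.
Selectivity: 1ξ₁ / (1ξ₂) = 1.93 → ξ₁ = 1.93 ξ₂.
Substitute: (2·1.93 + 1) ξ₂ = 221.7 → ξ₂ = 45.61 mol/min, ξ₁ = 88.03 mol/min.
Outlet amounts (n = n₀ + Σ ν·ξ):
  V: 326 − 2(88.03) − 1(45.61) = 104.3
  M: 559 − 2(88.03) − 1(45.61) = 337.3
  U: 0 + 1(88.03) = 88.03
  R: 0 + 1(45.61) = 45.61
Total out = 575.3 mol/min; y_R = 45.61 / 575.3 = 0.07929.

0.0793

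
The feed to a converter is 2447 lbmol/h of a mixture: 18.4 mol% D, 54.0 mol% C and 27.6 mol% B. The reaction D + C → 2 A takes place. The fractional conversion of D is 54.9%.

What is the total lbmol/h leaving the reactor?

D reacted = 0.549 × 450.2 = 247.2 lbmol/h; ν_D = −1, so ξ = 247.2/1 = 247.2 lbmol/h.
Outlet amounts (n = n₀ + ν ξ):
  D: 450.2 − 1(247.2) = 203.1
  C: 1321 − 1(247.2) = 1074
  A: 0 + 2(247.2) = 494.4
  B: 675.4 (inert)
Total out = 203.1 + 1074 + 494.4 + 675.4 = 2447 lbmol/h.

2450 lbmol/h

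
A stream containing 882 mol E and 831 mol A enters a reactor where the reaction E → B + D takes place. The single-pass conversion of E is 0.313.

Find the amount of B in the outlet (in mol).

E reacted = 0.313 × 882 = 276.1 mol; ν_E = −1, so ξ = 276.1/1 = 276.1 mol.
Outlet amounts (n = n₀ + ν ξ):
  E: 882 − 1(276.1) = 605.9
  B: 0 + 1(276.1) = 276.1
  D: 0 + 1(276.1) = 276.1
  A: 831 (inert)

276 mol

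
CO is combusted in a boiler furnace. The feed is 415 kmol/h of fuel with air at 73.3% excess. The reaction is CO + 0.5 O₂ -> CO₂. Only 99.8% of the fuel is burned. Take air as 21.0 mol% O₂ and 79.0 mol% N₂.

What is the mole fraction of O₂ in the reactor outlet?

0.0794

Stoichiometric O₂ = 0.5 × 415 = 207.5 kmol/h; O₂ fed = 207.5 × 1.733 = 359.6 kmol/h.
N₂ fed = 359.6 × 79/21 = 1353 kmol/h.
Fuel reacted = 0.998 × 415 → ξ = 414.2 kmol/h.
Outlet (n = n₀ + ν ξ):
  CO: 415 − 1(414.2) = 0.83
  O₂: 359.6 − 0.5(414.2) = 152.5
  N₂: 1353 (inert)
  CO₂: 0 + 1(414.2) = 414.2
Total out = 1920 kmol/h; y_O₂ = 152.5 / 1920 = 0.07942.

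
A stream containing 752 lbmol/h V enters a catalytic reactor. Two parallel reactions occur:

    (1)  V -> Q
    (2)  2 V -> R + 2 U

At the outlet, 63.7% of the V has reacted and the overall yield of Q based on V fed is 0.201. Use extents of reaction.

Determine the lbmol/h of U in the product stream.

328 lbmol/h

Yield of Q: 1ξ₁ / 752 = 0.201 → ξ₁ = 151.2 lbmol/h.
Conversion of V: 1ξ₁ + 2ξ₂ = 0.637 × 752 = 479 → ξ₂ = 163.9 lbmol/h.
Outlet amounts (n = n₀ + Σ ν·ξ):
  V: 752 − 1(151.2) − 2(163.9) = 273
  Q: 0 + 1(151.2) = 151.2
  R: 0 + 1(163.9) = 163.9
  U: 0 + 2(163.9) = 327.9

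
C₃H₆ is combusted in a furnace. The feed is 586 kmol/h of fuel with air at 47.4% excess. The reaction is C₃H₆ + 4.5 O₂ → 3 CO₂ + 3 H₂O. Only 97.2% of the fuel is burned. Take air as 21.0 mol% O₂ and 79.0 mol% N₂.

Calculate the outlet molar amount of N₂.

Stoichiometric O₂ = 4.5 × 586 = 2637 kmol/h; O₂ fed = 2637 × 1.474 = 3887 kmol/h.
N₂ fed = 3887 × 79/21 = 14620 kmol/h.
Fuel reacted = 0.972 × 586 → ξ = 569.6 kmol/h.
Outlet (n = n₀ + ν ξ):
  C₃H₆: 586 − 1(569.6) = 16.41
  O₂: 3887 − 4.5(569.6) = 1324
  N₂: 14620 (inert)
  CO₂: 0 + 3(569.6) = 1709
  H₂O: 0 + 3(569.6) = 1709

14600 kmol/h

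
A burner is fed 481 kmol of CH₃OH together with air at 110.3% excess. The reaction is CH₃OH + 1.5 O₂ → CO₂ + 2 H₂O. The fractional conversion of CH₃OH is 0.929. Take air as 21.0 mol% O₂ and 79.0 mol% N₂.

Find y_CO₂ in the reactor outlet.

0.0564

Stoichiometric O₂ = 1.5 × 481 = 721.5 kmol; O₂ fed = 721.5 × 2.103 = 1517 kmol.
N₂ fed = 1517 × 79/21 = 5708 kmol.
Fuel reacted = 0.929 × 481 → ξ = 446.8 kmol.
Outlet (n = n₀ + ν ξ):
  CH₃OH: 481 − 1(446.8) = 34.15
  O₂: 1517 − 1.5(446.8) = 847
  N₂: 5708 (inert)
  CO₂: 0 + 1(446.8) = 446.8
  H₂O: 0 + 2(446.8) = 893.7
Total out = 7930 kmol; y_CO₂ = 446.8 / 7930 = 0.05635.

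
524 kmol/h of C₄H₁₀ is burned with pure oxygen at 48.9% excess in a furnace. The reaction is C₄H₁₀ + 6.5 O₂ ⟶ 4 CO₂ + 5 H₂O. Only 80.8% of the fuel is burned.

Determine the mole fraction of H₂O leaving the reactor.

Stoichiometric O₂ = 6.5 × 524 = 3406 kmol/h; O₂ fed = 3406 × 1.489 = 5072 kmol/h.
Fuel reacted = 0.808 × 524 → ξ = 423.4 kmol/h.
Outlet (n = n₀ + ν ξ):
  C₄H₁₀: 524 − 1(423.4) = 100.6
  O₂: 5072 − 6.5(423.4) = 2319
  CO₂: 0 + 4(423.4) = 1694
  H₂O: 0 + 5(423.4) = 2117
Total out = 6231 kmol/h; y_H₂O = 2117 / 6231 = 0.3398.

0.34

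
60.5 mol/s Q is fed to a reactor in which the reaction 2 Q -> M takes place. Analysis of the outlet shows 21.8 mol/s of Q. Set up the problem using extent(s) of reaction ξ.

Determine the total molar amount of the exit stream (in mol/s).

41.1 mol/s

For Q: n = n₀ − 2ξ → 21.8 = 60.5 − 2ξ, giving ξ = 19.35 mol/s.
Outlet amounts (n = n₀ + ν ξ):
  Q: 60.5 − 2(19.35) = 21.8
  M: 0 + 1(19.35) = 19.35
Total out = 21.8 + 19.35 = 41.15 mol/s.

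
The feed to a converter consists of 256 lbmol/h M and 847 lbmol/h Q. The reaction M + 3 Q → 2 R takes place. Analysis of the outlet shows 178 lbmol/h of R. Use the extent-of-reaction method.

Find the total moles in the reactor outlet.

925 lbmol/h

For R: n = n₀ + 2ξ → 178 = 0 + 2ξ, giving ξ = 89 lbmol/h.
Outlet amounts (n = n₀ + ν ξ):
  M: 256 − 1(89) = 167
  Q: 847 − 3(89) = 580
  R: 0 + 2(89) = 178
Total out = 167 + 580 + 178 = 925 lbmol/h.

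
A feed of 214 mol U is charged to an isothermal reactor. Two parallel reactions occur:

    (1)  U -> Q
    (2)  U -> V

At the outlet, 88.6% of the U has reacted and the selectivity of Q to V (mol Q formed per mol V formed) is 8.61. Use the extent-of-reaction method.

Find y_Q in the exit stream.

0.794

Conversion of U: U consumed = 0.886 × 214 = 189.6 mol = 1ξ₁ + 1ξ₂.
Selectivity: 1ξ₁ / (1ξ₂) = 8.61 → ξ₁ = 8.61 ξ₂.
Substitute: (1·8.61 + 1) ξ₂ = 189.6 → ξ₂ = 19.73 mol, ξ₁ = 169.9 mol.
Outlet amounts (n = n₀ + Σ ν·ξ):
  U: 214 − 1(169.9) − 1(19.73) = 24.4
  Q: 0 + 1(169.9) = 169.9
  V: 0 + 1(19.73) = 19.73
Total out = 214 mol; y_Q = 169.9 / 214 = 0.7938.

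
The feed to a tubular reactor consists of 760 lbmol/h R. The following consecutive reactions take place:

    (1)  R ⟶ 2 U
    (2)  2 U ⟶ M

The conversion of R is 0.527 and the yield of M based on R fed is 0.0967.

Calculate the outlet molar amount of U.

654 lbmol/h

Conversion of R: R consumed = 1ξ₁ = 0.527 × 760 → ξ₁ = 400.5 lbmol/h.
Yield of M: 1ξ₂ / 760 = 0.0967 → ξ₂ = 73.49 lbmol/h.
Outlet amounts (n = n₀ + Σ ν·ξ):
  R: 760 − 1(400.5) = 359.5
  U: 0 + 2(400.5) − 2(73.49) = 654.1
  M: 0 + 1(73.49) = 73.49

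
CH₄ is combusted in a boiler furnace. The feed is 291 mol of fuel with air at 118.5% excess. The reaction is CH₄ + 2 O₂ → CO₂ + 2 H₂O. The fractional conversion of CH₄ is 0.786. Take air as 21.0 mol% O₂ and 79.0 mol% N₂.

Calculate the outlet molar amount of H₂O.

Stoichiometric O₂ = 2 × 291 = 582 mol; O₂ fed = 582 × 2.185 = 1272 mol.
N₂ fed = 1272 × 79/21 = 4784 mol.
Fuel reacted = 0.786 × 291 → ξ = 228.7 mol.
Outlet (n = n₀ + ν ξ):
  CH₄: 291 − 1(228.7) = 62.27
  O₂: 1272 − 2(228.7) = 814.2
  N₂: 4784 (inert)
  CO₂: 0 + 1(228.7) = 228.7
  H₂O: 0 + 2(228.7) = 457.5

457 mol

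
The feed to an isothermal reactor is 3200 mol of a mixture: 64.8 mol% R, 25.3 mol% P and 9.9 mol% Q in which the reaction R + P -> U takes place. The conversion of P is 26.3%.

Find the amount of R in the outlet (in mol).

P reacted = 0.263 × 809.6 = 212.9 mol; ν_P = −1, so ξ = 212.9/1 = 212.9 mol.
Outlet amounts (n = n₀ + ν ξ):
  R: 2074 − 1(212.9) = 1861
  P: 809.6 − 1(212.9) = 596.7
  U: 0 + 1(212.9) = 212.9
  Q: 316.8 (inert)

1860 mol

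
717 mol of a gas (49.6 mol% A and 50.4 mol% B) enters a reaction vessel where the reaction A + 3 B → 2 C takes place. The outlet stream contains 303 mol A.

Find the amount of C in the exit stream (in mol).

105 mol

For A: n = n₀ − 1ξ → 303 = 355.6 − 1ξ, giving ξ = 52.63 mol.
Outlet amounts (n = n₀ + ν ξ):
  A: 355.6 − 1(52.63) = 303
  B: 361.4 − 3(52.63) = 203.5
  C: 0 + 2(52.63) = 105.3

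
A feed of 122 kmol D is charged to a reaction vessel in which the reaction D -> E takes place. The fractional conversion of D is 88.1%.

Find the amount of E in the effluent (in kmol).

D reacted = 0.881 × 122 = 107.5 kmol; ν_D = −1, so ξ = 107.5/1 = 107.5 kmol.
Outlet amounts (n = n₀ + ν ξ):
  D: 122 − 1(107.5) = 14.52
  E: 0 + 1(107.5) = 107.5

107 kmol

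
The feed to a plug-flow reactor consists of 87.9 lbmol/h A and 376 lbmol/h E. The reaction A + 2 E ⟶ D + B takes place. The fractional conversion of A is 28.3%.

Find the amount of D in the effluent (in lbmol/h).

24.9 lbmol/h

A reacted = 0.283 × 87.9 = 24.88 lbmol/h; ν_A = −1, so ξ = 24.88/1 = 24.88 lbmol/h.
Outlet amounts (n = n₀ + ν ξ):
  A: 87.9 − 1(24.88) = 63.02
  E: 376 − 2(24.88) = 326.2
  D: 0 + 1(24.88) = 24.88
  B: 0 + 1(24.88) = 24.88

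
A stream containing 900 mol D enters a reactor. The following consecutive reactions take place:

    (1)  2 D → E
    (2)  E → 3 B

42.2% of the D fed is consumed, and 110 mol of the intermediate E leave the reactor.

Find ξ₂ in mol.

Conversion of D: D consumed = 2ξ₁ = 0.422 × 900 → ξ₁ = 189.9 mol.
E balance: n_E = 0 + 1ξ₁ − 1ξ₂ = 110 → ξ₂ = (1·189.9 − 110)/1 = 79.9 mol.
Outlet amounts (n = n₀ + Σ ν·ξ):
  D: 900 − 2(189.9) = 520.2
  E: 0 + 1(189.9) − 1(79.9) = 110
  B: 0 + 3(79.9) = 239.7

ξ₂ = 79.9 mol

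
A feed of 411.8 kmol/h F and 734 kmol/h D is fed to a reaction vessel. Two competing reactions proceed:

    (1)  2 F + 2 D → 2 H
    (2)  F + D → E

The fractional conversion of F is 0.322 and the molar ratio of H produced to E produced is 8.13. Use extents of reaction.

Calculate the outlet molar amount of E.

Conversion of F: F consumed = 0.322 × 411.8 = 132.6 kmol/h = 2ξ₁ + 1ξ₂.
Selectivity: 2ξ₁ / (1ξ₂) = 8.13 → ξ₁ = 4.065 ξ₂.
Substitute: (2·4.065 + 1) ξ₂ = 132.6 → ξ₂ = 14.52 kmol/h, ξ₁ = 59.04 kmol/h.
Outlet amounts (n = n₀ + Σ ν·ξ):
  F: 411.8 − 2(59.04) − 1(14.52) = 279.2
  D: 734 − 2(59.04) − 1(14.52) = 601.4
  H: 0 + 2(59.04) = 118.1
  E: 0 + 1(14.52) = 14.52

14.5 kmol/h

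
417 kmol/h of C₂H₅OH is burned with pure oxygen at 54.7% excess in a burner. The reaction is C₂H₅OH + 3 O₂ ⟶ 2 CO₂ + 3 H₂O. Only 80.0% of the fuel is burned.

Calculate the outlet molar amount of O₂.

934 kmol/h

Stoichiometric O₂ = 3 × 417 = 1251 kmol/h; O₂ fed = 1251 × 1.547 = 1935 kmol/h.
Fuel reacted = 0.8 × 417 → ξ = 333.6 kmol/h.
Outlet (n = n₀ + ν ξ):
  C₂H₅OH: 417 − 1(333.6) = 83.4
  O₂: 1935 − 3(333.6) = 934.5
  CO₂: 0 + 2(333.6) = 667.2
  H₂O: 0 + 3(333.6) = 1001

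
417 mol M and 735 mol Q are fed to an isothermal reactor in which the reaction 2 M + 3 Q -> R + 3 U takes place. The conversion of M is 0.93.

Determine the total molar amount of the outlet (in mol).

M reacted = 0.93 × 417 = 387.8 mol; ν_M = −2, so ξ = 387.8/2 = 193.9 mol.
Outlet amounts (n = n₀ + ν ξ):
  M: 417 − 2(193.9) = 29.19
  Q: 735 − 3(193.9) = 153.3
  R: 0 + 1(193.9) = 193.9
  U: 0 + 3(193.9) = 581.7
Total out = 29.19 + 153.3 + 193.9 + 581.7 = 958.1 mol.

958 mol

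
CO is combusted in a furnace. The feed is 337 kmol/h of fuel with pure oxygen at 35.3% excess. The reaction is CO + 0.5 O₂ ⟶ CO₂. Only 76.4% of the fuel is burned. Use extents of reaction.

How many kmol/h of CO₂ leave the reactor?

Stoichiometric O₂ = 0.5 × 337 = 168.5 kmol/h; O₂ fed = 168.5 × 1.353 = 228 kmol/h.
Fuel reacted = 0.764 × 337 → ξ = 257.5 kmol/h.
Outlet (n = n₀ + ν ξ):
  CO: 337 − 1(257.5) = 79.53
  O₂: 228 − 0.5(257.5) = 99.25
  CO₂: 0 + 1(257.5) = 257.5

257 kmol/h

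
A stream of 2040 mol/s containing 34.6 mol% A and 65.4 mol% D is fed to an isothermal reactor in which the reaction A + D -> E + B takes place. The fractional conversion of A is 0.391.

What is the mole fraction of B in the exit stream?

A reacted = 0.391 × 705.8 = 276 mol/s; ν_A = −1, so ξ = 276/1 = 276 mol/s.
Outlet amounts (n = n₀ + ν ξ):
  A: 705.8 − 1(276) = 429.9
  D: 1334 − 1(276) = 1058
  E: 0 + 1(276) = 276
  B: 0 + 1(276) = 276
Total out = 2040 mol/s; y_B = 276 / 2040 = 0.1353.

0.135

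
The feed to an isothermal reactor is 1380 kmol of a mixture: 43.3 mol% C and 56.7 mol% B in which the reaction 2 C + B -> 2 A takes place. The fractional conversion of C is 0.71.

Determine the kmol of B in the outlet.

570 kmol

C reacted = 0.71 × 597.5 = 424.3 kmol; ν_C = −2, so ξ = 424.3/2 = 212.1 kmol.
Outlet amounts (n = n₀ + ν ξ):
  C: 597.5 − 2(212.1) = 173.3
  B: 782.5 − 1(212.1) = 570.3
  A: 0 + 2(212.1) = 424.3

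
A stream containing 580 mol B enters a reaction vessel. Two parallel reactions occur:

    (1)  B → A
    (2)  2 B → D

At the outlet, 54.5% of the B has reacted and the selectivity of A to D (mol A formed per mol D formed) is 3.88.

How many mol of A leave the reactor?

Conversion of B: B consumed = 0.545 × 580 = 316.1 mol = 1ξ₁ + 2ξ₂.
Selectivity: 1ξ₁ / (1ξ₂) = 3.88 → ξ₁ = 3.88 ξ₂.
Substitute: (1·3.88 + 2) ξ₂ = 316.1 → ξ₂ = 53.76 mol, ξ₁ = 208.6 mol.
Outlet amounts (n = n₀ + Σ ν·ξ):
  B: 580 − 1(208.6) − 2(53.76) = 263.9
  A: 0 + 1(208.6) = 208.6
  D: 0 + 1(53.76) = 53.76

209 mol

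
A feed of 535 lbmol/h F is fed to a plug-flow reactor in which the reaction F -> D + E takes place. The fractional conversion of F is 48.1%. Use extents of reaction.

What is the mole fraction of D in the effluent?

F reacted = 0.481 × 535 = 257.3 lbmol/h; ν_F = −1, so ξ = 257.3/1 = 257.3 lbmol/h.
Outlet amounts (n = n₀ + ν ξ):
  F: 535 − 1(257.3) = 277.7
  D: 0 + 1(257.3) = 257.3
  E: 0 + 1(257.3) = 257.3
Total out = 792.3 lbmol/h; y_D = 257.3 / 792.3 = 0.3248.

0.325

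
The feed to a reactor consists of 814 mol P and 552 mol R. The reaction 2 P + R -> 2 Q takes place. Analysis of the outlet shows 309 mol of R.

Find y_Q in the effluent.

0.433

For R: n = n₀ − 1ξ → 309 = 552 − 1ξ, giving ξ = 243 mol.
Outlet amounts (n = n₀ + ν ξ):
  P: 814 − 2(243) = 328
  R: 552 − 1(243) = 309
  Q: 0 + 2(243) = 486
Total out = 1123 mol; y_Q = 486 / 1123 = 0.4328.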